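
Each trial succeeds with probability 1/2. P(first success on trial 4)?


Geometric: P(X=4) = (1-p)^(k-1)×p = (1/2)^3×1/2 = 1/16

P(X=4) = 1/16 ≈ 6.25%


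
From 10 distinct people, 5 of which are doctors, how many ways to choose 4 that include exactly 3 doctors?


Choose 3 of the 5 doctors and 1 of the other 5 people:
C(5,3)×C(5,1) = 10×5 = 50

50


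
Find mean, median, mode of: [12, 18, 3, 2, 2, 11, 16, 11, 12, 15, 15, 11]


Sorted: [2, 2, 3, 11, 11, 11, 12, 12, 15, 15, 16, 18]
Mean = 128/12 = 32/3
Median = 23/2
Freq: {12: 2, 18: 1, 3: 1, 2: 2, 11: 3, 16: 1, 15: 2}
Mode: [11]

Mean=32/3, Median=23/2, Mode=11


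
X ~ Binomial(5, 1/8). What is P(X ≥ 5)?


P(X ≥ 5) = Σ P(X=i) for i=5..5
P(X=5) = 1/32768
Sum = 1/32768

P(X ≥ 5) = 1/32768 ≈ 0.00%


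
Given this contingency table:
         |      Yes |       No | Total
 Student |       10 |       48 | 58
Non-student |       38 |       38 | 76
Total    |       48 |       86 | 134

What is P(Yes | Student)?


P(Yes | Student) = 10/(10+48) = 10/58 = 5/29

P(Yes|Student) = 5/29 ≈ 17.24%


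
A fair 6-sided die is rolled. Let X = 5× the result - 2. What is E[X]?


E[die] = (1+6)/2 = 7/2
E[X] = 5×7/2 - 2 = 31/2

E[X] = 31/2


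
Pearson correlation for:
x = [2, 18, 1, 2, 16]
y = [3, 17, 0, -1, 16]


n=5, Σx=39, Σy=35, Σxy=566, Σx²=589, Σy²=555
r = (5×566 - 39×35)/√((5×589 - 39²)(5×555 - 35²))
= 1465/√(1424×1550) = 1465/√2207200 ≈ 1465/1485.6648 ≈ 0.9861

r ≈ 0.9861


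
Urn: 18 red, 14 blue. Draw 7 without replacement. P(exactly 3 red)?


Hypergeometric: C(18,3)×C(14,4)/C(32,7)
= 816×1001/3365856 = 1309/5394

P(X=3) = 1309/5394 ≈ 24.27%


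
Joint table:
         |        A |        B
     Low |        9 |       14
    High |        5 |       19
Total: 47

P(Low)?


P(Low) = (9+14)/47 = 23/47

P(Low) = 23/47 ≈ 48.94%


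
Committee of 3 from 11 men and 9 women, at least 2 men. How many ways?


Count by #men:
  2M,1W: C(11,2)×C(9,1)=495
  3M,0W: C(11,3)×C(9,0)=165
Total = 660

660


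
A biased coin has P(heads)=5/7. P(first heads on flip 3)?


Geometric: P(X=3) = (1-p)^(k-1)×p = (2/7)^2×5/7 = 20/343

P(X=3) = 20/343 ≈ 5.83%


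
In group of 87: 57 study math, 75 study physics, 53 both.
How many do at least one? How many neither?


|A∪B| = 57+75-53 = 79
Neither = 87-79 = 8

At least one: 79; Neither: 8


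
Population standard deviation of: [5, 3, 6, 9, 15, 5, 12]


Mean = 55/7
  (5-55/7)²=400/49
  (3-55/7)²=1156/49
  (6-55/7)²=169/49
  (9-55/7)²=64/49
  (15-55/7)²=2500/49
  (5-55/7)²=400/49
  (12-55/7)²=841/49
Σ(x-μ)² = 790/7
σ² = (790/7)/7 = 790/49

σ = √(790/49) ≈ 4.0153


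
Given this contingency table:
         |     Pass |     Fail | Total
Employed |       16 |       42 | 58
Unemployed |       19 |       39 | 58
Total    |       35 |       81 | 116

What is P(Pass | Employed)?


P(Pass | Employed) = 16/(16+42) = 16/58 = 8/29

P(Pass|Employed) = 8/29 ≈ 27.59%


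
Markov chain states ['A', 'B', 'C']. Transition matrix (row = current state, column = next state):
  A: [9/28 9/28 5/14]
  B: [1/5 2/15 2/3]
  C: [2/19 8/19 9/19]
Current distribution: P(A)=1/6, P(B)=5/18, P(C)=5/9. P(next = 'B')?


P(next=B) = Σᵢ P(now=i)×P(i→B)
= 1/6×9/28 + 5/18×2/15 + 5/9×8/19
= 3/56 + 1/27 + 40/171 = 9323/28728

P = 9323/28728 ≈ 0.3245


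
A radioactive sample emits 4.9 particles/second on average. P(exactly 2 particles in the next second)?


Poisson(λ=4.9): P(X=2) = e^(-λ)×λ^k/k!
= e^(-4.9) × 4.9^2 / 2!
≈ 0.007446583071 × 24.01 / 2 ≈ 0.089396

P(X=2) ≈ 0.089396 ≈ 8.94%


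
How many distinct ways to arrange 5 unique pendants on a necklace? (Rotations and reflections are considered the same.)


Free circular arrangements: rotations and reflections both identified.
(n-1)!/2 = 4!/2 = 24/2 = 12

12


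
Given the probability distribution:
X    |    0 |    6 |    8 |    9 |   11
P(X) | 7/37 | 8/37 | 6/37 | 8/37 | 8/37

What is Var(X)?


E[X] = 256/37
E[X²] = 2288/37
Var(X) = E[X²] - (E[X])² = 2288/37 - 65536/1369 = 19120/1369

Var(X) = 19120/1369 ≈ 13.9664


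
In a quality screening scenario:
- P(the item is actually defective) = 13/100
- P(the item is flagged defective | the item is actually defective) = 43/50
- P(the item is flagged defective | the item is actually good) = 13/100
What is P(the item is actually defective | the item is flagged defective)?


Using Bayes' theorem:
P(A|B) = P(B|A)·P(A) / P(B)

P(the item is flagged defective) = 43/50 × 13/100 + 13/100 × 87/100
= 559/5000 + 1131/10000 = 2249/10000

P(the item is actually defective|the item is flagged defective) = (559/5000) / (2249/10000) = 86/173

P(the item is actually defective|the item is flagged defective) = 86/173 ≈ 49.71%


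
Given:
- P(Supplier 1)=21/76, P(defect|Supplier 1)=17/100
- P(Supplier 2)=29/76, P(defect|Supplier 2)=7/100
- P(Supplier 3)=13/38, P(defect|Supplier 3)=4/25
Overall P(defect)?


P(B) = Σ P(B|Aᵢ)×P(Aᵢ)
  17/100×21/76 = 357/7600
  7/100×29/76 = 203/7600
  4/25×13/38 = 26/475
Sum = 61/475

P(defect) = 61/475 ≈ 12.84%


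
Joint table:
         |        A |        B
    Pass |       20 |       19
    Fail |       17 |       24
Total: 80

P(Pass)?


P(Pass) = (20+19)/80 = 39/80

P(Pass) = 39/80 ≈ 48.75%


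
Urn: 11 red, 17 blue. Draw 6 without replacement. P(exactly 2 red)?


Hypergeometric: C(11,2)×C(17,4)/C(28,6)
= 55×2380/376740 = 935/2691

P(X=2) = 935/2691 ≈ 34.75%


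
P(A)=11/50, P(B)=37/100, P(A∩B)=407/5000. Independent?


P(A)×P(B) = 407/5000
P(A∩B) = 407/5000
Equal ✓ → Independent

Yes, independent


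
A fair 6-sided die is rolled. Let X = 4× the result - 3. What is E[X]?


E[die] = (1+6)/2 = 7/2
E[X] = 4×7/2 - 3 = 11

E[X] = 11


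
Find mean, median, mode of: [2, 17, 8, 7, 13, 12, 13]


Sorted: [2, 7, 8, 12, 13, 13, 17]
Mean = 72/7
Median = 12
Freq: {2: 1, 17: 1, 8: 1, 7: 1, 13: 2, 12: 1}
Mode: [13]

Mean=72/7, Median=12, Mode=13


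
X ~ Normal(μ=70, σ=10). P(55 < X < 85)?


z₁=(55-70)/10=-1.5, z₂=(85-70)/10=1.5
P = Φ(1.5) - Φ(-1.5) = 0.933193 - 0.066807 = 0.866386 ≈ 0.8664

P(55 < X < 85) ≈ 0.8664


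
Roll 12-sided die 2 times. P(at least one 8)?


P(no 8)^2 = (11/12)^2 = 121/144
P(≥1) = 1 - 121/144 = 23/144

P = 23/144 ≈ 15.97%


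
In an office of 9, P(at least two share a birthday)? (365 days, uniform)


P(all different) = Π(365-i)/365 for i=0..8
= 0.905376
P(match) = 1 - 0.905376 = 0.094624

P ≈ 0.0946 ≈ 9.46%


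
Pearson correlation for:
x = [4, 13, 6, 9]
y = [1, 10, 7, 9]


n=4, Σx=32, Σy=27, Σxy=257, Σx²=302, Σy²=231
r = (4×257 - 32×27)/√((4×302 - 32²)(4×231 - 27²))
= 164/√(184×195) = 164/√35880 ≈ 164/189.4202 ≈ 0.8658

r ≈ 0.8658


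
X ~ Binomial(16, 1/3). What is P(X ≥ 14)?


P(X ≥ 14) = Σ P(X=i) for i=14..16
P(X=14) = 160/14348907
P(X=15) = 32/43046721
P(X=16) = 1/43046721
Sum = 19/1594323

P(X ≥ 14) = 19/1594323 ≈ 0.00%


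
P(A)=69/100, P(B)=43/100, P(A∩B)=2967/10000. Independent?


P(A)×P(B) = 2967/10000
P(A∩B) = 2967/10000
Equal ✓ → Independent

Yes, independent


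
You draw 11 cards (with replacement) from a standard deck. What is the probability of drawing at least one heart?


P(not a heart) = 39/52 = 3/4
P(none in 11 draws) = (3/4)^11 = 177147/4194304
P(≥1 heart) = 1 - 177147/4194304 = 4017157/4194304

P = 4017157/4194304 ≈ 95.78%


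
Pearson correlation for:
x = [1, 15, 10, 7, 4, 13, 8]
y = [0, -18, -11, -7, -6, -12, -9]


n=7, Σx=58, Σy=-63, Σxy=-681, Σx²=624, Σy²=755
r = (7×(-681) - 58×(-63))/√((7×624 - 58²)(7×755 - (-63)²))
= -1113/√(1004×1316) = -1113/√1321264 ≈ -1113/1149.4625 ≈ -0.9683

r ≈ -0.9683


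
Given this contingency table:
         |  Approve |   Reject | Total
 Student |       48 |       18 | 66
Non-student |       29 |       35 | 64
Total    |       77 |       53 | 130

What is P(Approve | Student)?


P(Approve | Student) = 48/(48+18) = 48/66 = 8/11

P(Approve|Student) = 8/11 ≈ 72.73%


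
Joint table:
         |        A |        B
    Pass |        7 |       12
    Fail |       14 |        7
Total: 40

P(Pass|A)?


P(Pass|A) = 7/(7+14) = 7/21 = 1/3

P = 1/3 ≈ 33.33%


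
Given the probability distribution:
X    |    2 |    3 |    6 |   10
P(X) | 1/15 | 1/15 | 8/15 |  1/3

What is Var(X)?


E[X] = 103/15
E[X²] = 267/5
Var(X) = E[X²] - (E[X])² = 267/5 - 10609/225 = 1406/225

Var(X) = 1406/225 ≈ 6.2489


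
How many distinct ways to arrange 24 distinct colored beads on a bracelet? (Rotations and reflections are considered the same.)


Free circular arrangements: rotations and reflections both identified.
(n-1)!/2 = 23!/2 = 25852016738884976640000/2 = 12926008369442488320000

12926008369442488320000


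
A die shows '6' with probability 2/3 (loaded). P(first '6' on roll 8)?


Geometric: P(X=8) = (1-p)^(k-1)×p = (1/3)^7×2/3 = 2/6561

P(X=8) = 2/6561 ≈ 0.03%


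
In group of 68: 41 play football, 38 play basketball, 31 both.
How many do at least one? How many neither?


|A∪B| = 41+38-31 = 48
Neither = 68-48 = 20

At least one: 48; Neither: 20


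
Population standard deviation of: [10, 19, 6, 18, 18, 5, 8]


Mean = 84/7 = 12
  (10-12)²=4
  (19-12)²=49
  (6-12)²=36
  (18-12)²=36
  (18-12)²=36
  (5-12)²=49
  (8-12)²=16
Σ(x-μ)² = 226
σ² = 226/7

σ = √(226/7) ≈ 5.6821


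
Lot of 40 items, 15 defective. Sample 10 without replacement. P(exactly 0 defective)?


Hypergeometric: C(15,0)×C(25,10)/C(40,10)
= 1×3268760/847660528 = 115/29822

P(X=0) = 115/29822 ≈ 0.39%


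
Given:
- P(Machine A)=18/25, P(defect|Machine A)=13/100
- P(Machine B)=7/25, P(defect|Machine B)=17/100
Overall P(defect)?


P(B) = Σ P(B|Aᵢ)×P(Aᵢ)
  13/100×18/25 = 117/1250
  17/100×7/25 = 119/2500
Sum = 353/2500

P(defect) = 353/2500 ≈ 14.12%


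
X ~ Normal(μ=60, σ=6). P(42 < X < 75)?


z₁=(42-60)/6=-3.0, z₂=(75-60)/6=2.5
P = Φ(2.5) - Φ(-3.0) = 0.993790 - 0.001350 = 0.992440 ≈ 0.9924

P(42 < X < 75) ≈ 0.9924


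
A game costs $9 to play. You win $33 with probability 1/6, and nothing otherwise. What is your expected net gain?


E[gain] = (33-9)×1/6 + (-9)×5/6
= 4 - 15/2 = -7/2

Expected net gain = $-7/2 ≈ $-3.50


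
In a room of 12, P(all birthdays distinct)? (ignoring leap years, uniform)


P(all different) = Π(365-i)/365 for i=0..11
= (365/365)×(364/365)×...×(354/365)
= 0.832975

P ≈ 0.8330 ≈ 83.30%


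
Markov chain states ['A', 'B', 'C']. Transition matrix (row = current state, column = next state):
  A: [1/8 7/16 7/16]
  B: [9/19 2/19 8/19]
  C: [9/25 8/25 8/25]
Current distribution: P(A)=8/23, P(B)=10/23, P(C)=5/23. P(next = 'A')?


P(next=A) = Σᵢ P(now=i)×P(i→A)
= 8/23×1/8 + 10/23×9/19 + 5/23×9/25
= 1/23 + 90/437 + 9/115 = 716/2185

P = 716/2185 ≈ 0.3277


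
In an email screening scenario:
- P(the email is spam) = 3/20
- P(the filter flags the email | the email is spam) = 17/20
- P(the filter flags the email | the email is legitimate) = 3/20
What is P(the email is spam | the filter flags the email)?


Using Bayes' theorem:
P(A|B) = P(B|A)·P(A) / P(B)

P(the filter flags the email) = 17/20 × 3/20 + 3/20 × 17/20
= 51/400 + 51/400 = 51/200

P(the email is spam|the filter flags the email) = (51/400) / (51/200) = 1/2

P(the email is spam|the filter flags the email) = 1/2 ≈ 50.00%


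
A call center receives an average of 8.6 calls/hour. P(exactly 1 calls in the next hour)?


Poisson(λ=8.6): P(X=1) = e^(-λ)×λ^k/k!
= e^(-8.6) × 8.6^1 / 1!
≈ 0.0001841057937 × 8.6 / 1 ≈ 0.001583

P(X=1) ≈ 0.001583 ≈ 0.16%


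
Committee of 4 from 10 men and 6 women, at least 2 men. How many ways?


Count by #men:
  2M,2W: C(10,2)×C(6,2)=675
  3M,1W: C(10,3)×C(6,1)=720
  4M,0W: C(10,4)×C(6,0)=210
Total = 1605

1605


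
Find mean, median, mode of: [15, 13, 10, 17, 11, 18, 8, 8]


Sorted: [8, 8, 10, 11, 13, 15, 17, 18]
Mean = 100/8 = 25/2
Median = 12
Freq: {15: 1, 13: 1, 10: 1, 17: 1, 11: 1, 18: 1, 8: 2}
Mode: [8]

Mean=25/2, Median=12, Mode=8


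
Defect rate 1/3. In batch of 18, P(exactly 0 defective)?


Binomial: P(X=0) = C(18,0)×p^0×(1-p)^18
= 1 × 1 × 262144/387420489 = 262144/387420489

P(X=0) = 262144/387420489 ≈ 0.07%


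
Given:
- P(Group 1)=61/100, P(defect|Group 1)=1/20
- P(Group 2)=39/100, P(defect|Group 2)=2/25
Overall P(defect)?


P(B) = Σ P(B|Aᵢ)×P(Aᵢ)
  1/20×61/100 = 61/2000
  2/25×39/100 = 39/1250
Sum = 617/10000

P(defect) = 617/10000 ≈ 6.17%


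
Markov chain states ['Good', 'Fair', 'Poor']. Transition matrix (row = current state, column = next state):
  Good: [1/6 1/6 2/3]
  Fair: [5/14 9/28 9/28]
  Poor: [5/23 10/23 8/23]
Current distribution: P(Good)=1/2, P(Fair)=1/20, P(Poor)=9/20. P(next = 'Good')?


P(next=Good) = Σᵢ P(now=i)×P(i→Good)
= 1/2×1/6 + 1/20×5/14 + 9/20×5/23
= 1/12 + 1/56 + 9/92 = 769/3864

P = 769/3864 ≈ 0.1990


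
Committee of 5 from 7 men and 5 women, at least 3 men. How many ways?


Count by #men:
  3M,2W: C(7,3)×C(5,2)=350
  4M,1W: C(7,4)×C(5,1)=175
  5M,0W: C(7,5)×C(5,0)=21
Total = 546

546


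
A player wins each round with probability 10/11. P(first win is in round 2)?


Geometric: P(X=2) = (1-p)^(k-1)×p = (1/11)^1×10/11 = 10/121

P(X=2) = 10/121 ≈ 8.26%


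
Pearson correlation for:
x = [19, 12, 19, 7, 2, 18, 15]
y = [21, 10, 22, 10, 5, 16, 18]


n=7, Σx=92, Σy=102, Σxy=1575, Σx²=1468, Σy²=1730
r = (7×1575 - 92×102)/√((7×1468 - 92²)(7×1730 - 102²))
= 1641/√(1812×1706) = 1641/√3091272 ≈ 1641/1758.2014 ≈ 0.9333

r ≈ 0.9333


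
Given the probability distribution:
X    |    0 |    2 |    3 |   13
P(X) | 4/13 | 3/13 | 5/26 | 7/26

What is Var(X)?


E[X] = 59/13
E[X²] = 626/13
Var(X) = E[X²] - (E[X])² = 626/13 - 3481/169 = 4657/169

Var(X) = 4657/169 ≈ 27.5562


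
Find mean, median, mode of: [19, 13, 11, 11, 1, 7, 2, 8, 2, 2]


Sorted: [1, 2, 2, 2, 7, 8, 11, 11, 13, 19]
Mean = 76/10 = 38/5
Median = 15/2
Freq: {19: 1, 13: 1, 11: 2, 1: 1, 7: 1, 2: 3, 8: 1}
Mode: [2]

Mean=38/5, Median=15/2, Mode=2


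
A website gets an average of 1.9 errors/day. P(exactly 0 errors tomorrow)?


Poisson(λ=1.9): P(X=0) = e^(-λ)×λ^k/k!
= e^(-1.9) × 1.9^0 / 0!
≈ 0.1495686192 × 1 / 1 ≈ 0.149569

P(X=0) ≈ 0.149569 ≈ 14.96%


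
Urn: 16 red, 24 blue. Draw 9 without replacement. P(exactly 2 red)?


Hypergeometric: C(16,2)×C(24,7)/C(40,9)
= 120×346104/273438880 = 1242/8177

P(X=2) = 1242/8177 ≈ 15.19%


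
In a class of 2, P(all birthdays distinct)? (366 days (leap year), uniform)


P(all different) = Π(366-i)/366 for i=0..1
= (366/366)×(365/366)×...×(365/366)
= 0.997268

P ≈ 0.9973 ≈ 99.73%


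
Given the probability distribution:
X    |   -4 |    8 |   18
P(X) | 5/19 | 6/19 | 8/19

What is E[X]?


E[X] = Σ x·P(X=x)
= (-4)×(5/19) + (8)×(6/19) + (18)×(8/19)
= 172/19

E[X] = 172/19


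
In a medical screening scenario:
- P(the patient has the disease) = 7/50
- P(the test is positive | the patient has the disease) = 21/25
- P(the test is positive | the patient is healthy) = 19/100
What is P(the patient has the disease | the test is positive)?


Using Bayes' theorem:
P(A|B) = P(B|A)·P(A) / P(B)

P(the test is positive) = 21/25 × 7/50 + 19/100 × 43/50
= 147/1250 + 817/5000 = 281/1000

P(the patient has the disease|the test is positive) = (147/1250) / (281/1000) = 588/1405

P(the patient has the disease|the test is positive) = 588/1405 ≈ 41.85%


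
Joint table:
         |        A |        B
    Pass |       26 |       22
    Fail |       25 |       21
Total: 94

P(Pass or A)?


P(Pass∨A) = P(Pass) + P(A) - P(Pass∧A)
= (48 + 51 - 26)/94 = 73/94

P = 73/94 ≈ 77.66%


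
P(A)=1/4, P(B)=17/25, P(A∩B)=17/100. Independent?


P(A)×P(B) = 17/100
P(A∩B) = 17/100
Equal ✓ → Independent

Yes, independent


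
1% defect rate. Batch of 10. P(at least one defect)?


P(all good) = (99/100)^10 = 90438207500880449001/100000000000000000000
P(≥1 defect) = 9561792499119550999/100000000000000000000

P = 9561792499119550999/100000000000000000000 ≈ 9.56%


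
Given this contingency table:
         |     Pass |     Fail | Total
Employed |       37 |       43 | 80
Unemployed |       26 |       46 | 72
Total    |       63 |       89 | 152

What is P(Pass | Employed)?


P(Pass | Employed) = 37/(37+43) = 37/80

P(Pass|Employed) = 37/80 ≈ 46.25%


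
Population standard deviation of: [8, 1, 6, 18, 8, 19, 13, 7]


Mean = 80/8 = 10
  (8-10)²=4
  (1-10)²=81
  (6-10)²=16
  (18-10)²=64
  (8-10)²=4
  (19-10)²=81
  (13-10)²=9
  (7-10)²=9
Σ(x-μ)² = 268
σ² = 268/8 = 67/2

σ = √(67/2) ≈ 5.7879


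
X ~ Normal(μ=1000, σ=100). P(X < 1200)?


z = (1200-1000)/100 = 2.0
P(Z < 2.0) = 0.9772

P(X < 1200) ≈ 0.9772


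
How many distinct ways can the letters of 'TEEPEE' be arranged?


Letters: 6, freq: {'T': 1, 'E': 4, 'P': 1}
6!/(1!×4!×1!) = 720/24 = 30

30


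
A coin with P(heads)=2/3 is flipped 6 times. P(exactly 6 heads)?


Binomial: P(X=6) = C(6,6)×p^6×(1-p)^0
= 1 × 64/729 × 1 = 64/729

P(X=6) = 64/729 ≈ 8.78%


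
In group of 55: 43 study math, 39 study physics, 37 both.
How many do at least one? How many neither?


|A∪B| = 43+39-37 = 45
Neither = 55-45 = 10

At least one: 45; Neither: 10


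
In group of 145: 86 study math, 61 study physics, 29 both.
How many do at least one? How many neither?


|A∪B| = 86+61-29 = 118
Neither = 145-118 = 27

At least one: 118; Neither: 27


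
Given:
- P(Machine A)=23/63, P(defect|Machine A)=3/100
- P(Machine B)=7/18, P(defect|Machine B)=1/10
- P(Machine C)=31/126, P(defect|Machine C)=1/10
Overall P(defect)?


P(B) = Σ P(B|Aᵢ)×P(Aᵢ)
  3/100×23/63 = 23/2100
  1/10×7/18 = 7/180
  1/10×31/126 = 31/1260
Sum = 67/900

P(defect) = 67/900 ≈ 7.44%


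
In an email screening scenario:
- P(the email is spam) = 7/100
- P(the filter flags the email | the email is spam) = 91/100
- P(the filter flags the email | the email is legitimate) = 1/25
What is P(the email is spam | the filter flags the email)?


Using Bayes' theorem:
P(A|B) = P(B|A)·P(A) / P(B)

P(the filter flags the email) = 91/100 × 7/100 + 1/25 × 93/100
= 637/10000 + 93/2500 = 1009/10000

P(the email is spam|the filter flags the email) = (637/10000) / (1009/10000) = 637/1009

P(the email is spam|the filter flags the email) = 637/1009 ≈ 63.13%


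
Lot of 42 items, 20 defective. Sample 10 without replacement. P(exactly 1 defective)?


Hypergeometric: C(20,1)×C(22,9)/C(42,10)
= 20×497420/1471442973 = 400/59163

P(X=1) = 400/59163 ≈ 0.68%


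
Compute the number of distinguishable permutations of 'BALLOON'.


Letters: 7, freq: {'B': 1, 'A': 1, 'L': 2, 'O': 2, 'N': 1}
7!/(1!×1!×2!×2!×1!) = 5040/4 = 1260

1260


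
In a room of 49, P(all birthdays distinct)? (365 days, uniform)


P(all different) = Π(365-i)/365 for i=0..48
= (365/365)×(364/365)×...×(317/365)
= 0.034220

P ≈ 0.0342 ≈ 3.42%


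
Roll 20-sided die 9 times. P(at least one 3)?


P(no 3)^9 = (19/20)^9 = 322687697779/512000000000
P(≥1) = 1 - 322687697779/512000000000 = 189312302221/512000000000

P = 189312302221/512000000000 ≈ 36.98%


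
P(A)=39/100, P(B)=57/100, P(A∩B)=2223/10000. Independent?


P(A)×P(B) = 2223/10000
P(A∩B) = 2223/10000
Equal ✓ → Independent

Yes, independent


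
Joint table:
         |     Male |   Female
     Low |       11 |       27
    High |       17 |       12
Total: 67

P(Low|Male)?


P(Low|Male) = 11/(11+17) = 11/28

P = 11/28 ≈ 39.29%


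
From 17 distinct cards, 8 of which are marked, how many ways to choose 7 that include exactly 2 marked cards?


Choose 2 of the 8 marked cards and 5 of the other 9 cards:
C(8,2)×C(9,5) = 28×126 = 3528

3528


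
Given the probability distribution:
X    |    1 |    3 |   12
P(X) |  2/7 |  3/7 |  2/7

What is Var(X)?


E[X] = 5
E[X²] = 317/7
Var(X) = E[X²] - (E[X])² = 317/7 - 25 = 142/7

Var(X) = 142/7 ≈ 20.2857


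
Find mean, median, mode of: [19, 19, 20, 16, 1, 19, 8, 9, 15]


Sorted: [1, 8, 9, 15, 16, 19, 19, 19, 20]
Mean = 126/9 = 14
Median = 16
Freq: {19: 3, 20: 1, 16: 1, 1: 1, 8: 1, 9: 1, 15: 1}
Mode: [19]

Mean=14, Median=16, Mode=19


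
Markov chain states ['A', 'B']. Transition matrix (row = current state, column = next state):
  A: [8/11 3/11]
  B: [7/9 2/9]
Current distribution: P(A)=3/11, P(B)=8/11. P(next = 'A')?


P(next=A) = Σᵢ P(now=i)×P(i→A)
= 3/11×8/11 + 8/11×7/9
= 24/121 + 56/99 = 832/1089

P = 832/1089 ≈ 0.7640


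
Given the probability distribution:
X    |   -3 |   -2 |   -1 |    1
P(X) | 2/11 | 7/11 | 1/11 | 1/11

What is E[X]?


E[X] = Σ x·P(X=x)
= (-3)×(2/11) + (-2)×(7/11) + (-1)×(1/11) + (1)×(1/11)
= -20/11

E[X] = -20/11


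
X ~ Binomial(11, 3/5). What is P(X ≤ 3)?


P(X ≤ 3) = Σ P(X=i) for i=0..3
P(X=0) = 2048/48828125
P(X=1) = 33792/48828125
P(X=2) = 50688/9765625
P(X=3) = 228096/9765625
Sum = 285952/9765625

P(X ≤ 3) = 285952/9765625 ≈ 2.93%


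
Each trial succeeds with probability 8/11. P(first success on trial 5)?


Geometric: P(X=5) = (1-p)^(k-1)×p = (3/11)^4×8/11 = 648/161051

P(X=5) = 648/161051 ≈ 0.40%


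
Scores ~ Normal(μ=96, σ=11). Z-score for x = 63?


z = (x - μ)/σ = (63 - 96)/11 = -3.0

z = -3.0


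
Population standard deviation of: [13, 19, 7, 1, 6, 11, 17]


Mean = 74/7
  (13-74/7)²=289/49
  (19-74/7)²=3481/49
  (7-74/7)²=625/49
  (1-74/7)²=4489/49
  (6-74/7)²=1024/49
  (11-74/7)²=9/49
  (17-74/7)²=2025/49
Σ(x-μ)² = 1706/7
σ² = (1706/7)/7 = 1706/49

σ = √(1706/49) ≈ 5.9005


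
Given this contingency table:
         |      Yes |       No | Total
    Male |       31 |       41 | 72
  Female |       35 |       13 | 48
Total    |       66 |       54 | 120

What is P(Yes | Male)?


P(Yes | Male) = 31/(31+41) = 31/72

P(Yes|Male) = 31/72 ≈ 43.06%


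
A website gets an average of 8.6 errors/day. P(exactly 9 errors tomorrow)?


Poisson(λ=8.6): P(X=9) = e^(-λ)×λ^k/k!
= e^(-8.6) × 8.6^9 / 9!
≈ 0.0001841057937 × 257327417.312 / 362880 ≈ 0.130554

P(X=9) ≈ 0.130554 ≈ 13.06%


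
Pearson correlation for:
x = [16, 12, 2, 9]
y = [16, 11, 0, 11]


n=4, Σx=39, Σy=38, Σxy=487, Σx²=485, Σy²=498
r = (4×487 - 39×38)/√((4×485 - 39²)(4×498 - 38²))
= 466/√(419×548) = 466/√229612 ≈ 466/479.1785 ≈ 0.9725

r ≈ 0.9725


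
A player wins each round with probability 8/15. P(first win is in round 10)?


Geometric: P(X=10) = (1-p)^(k-1)×p = (7/15)^9×8/15 = 322828856/576650390625

P(X=10) = 322828856/576650390625 ≈ 0.06%


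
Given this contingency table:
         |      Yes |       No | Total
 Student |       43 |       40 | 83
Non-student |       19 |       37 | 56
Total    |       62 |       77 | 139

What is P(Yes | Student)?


P(Yes | Student) = 43/(43+40) = 43/83

P(Yes|Student) = 43/83 ≈ 51.81%


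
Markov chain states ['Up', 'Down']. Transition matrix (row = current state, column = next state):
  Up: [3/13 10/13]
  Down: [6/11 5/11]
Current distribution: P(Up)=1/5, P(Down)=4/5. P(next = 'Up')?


P(next=Up) = Σᵢ P(now=i)×P(i→Up)
= 1/5×3/13 + 4/5×6/11
= 3/65 + 24/55 = 69/143

P = 69/143 ≈ 0.4825


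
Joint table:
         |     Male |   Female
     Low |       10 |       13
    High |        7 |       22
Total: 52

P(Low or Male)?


P(Low∨Male) = P(Low) + P(Male) - P(Low∧Male)
= (23 + 17 - 10)/52 = 30/52 = 15/26

P = 15/26 ≈ 57.69%


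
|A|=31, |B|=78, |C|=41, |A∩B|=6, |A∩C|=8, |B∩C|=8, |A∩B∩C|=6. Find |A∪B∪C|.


|A∪B∪C| = 31+78+41-6-8-8+6 = 134

|A∪B∪C| = 134


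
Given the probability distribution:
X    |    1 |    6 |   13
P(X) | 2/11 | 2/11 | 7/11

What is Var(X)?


E[X] = 105/11
E[X²] = 1257/11
Var(X) = E[X²] - (E[X])² = 1257/11 - 11025/121 = 2802/121

Var(X) = 2802/121 ≈ 23.1570


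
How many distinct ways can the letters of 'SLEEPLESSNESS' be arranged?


Letters: 13, freq: {'S': 5, 'L': 2, 'E': 4, 'P': 1, 'N': 1}
13!/(5!×2!×4!×1!×1!) = 6227020800/5760 = 1081080

1081080


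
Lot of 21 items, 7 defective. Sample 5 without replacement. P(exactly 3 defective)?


Hypergeometric: C(7,3)×C(14,2)/C(21,5)
= 35×91/20349 = 455/2907

P(X=3) = 455/2907 ≈ 15.65%


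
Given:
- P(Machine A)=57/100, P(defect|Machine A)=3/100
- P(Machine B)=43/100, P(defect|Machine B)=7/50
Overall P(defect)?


P(B) = Σ P(B|Aᵢ)×P(Aᵢ)
  3/100×57/100 = 171/10000
  7/50×43/100 = 301/5000
Sum = 773/10000

P(defect) = 773/10000 ≈ 7.73%


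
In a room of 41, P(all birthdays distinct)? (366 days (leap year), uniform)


P(all different) = Π(366-i)/366 for i=0..40
= (366/366)×(365/366)×...×(326/366)
= 0.097493

P ≈ 0.0975 ≈ 9.75%


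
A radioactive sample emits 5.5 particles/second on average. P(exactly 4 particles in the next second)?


Poisson(λ=5.5): P(X=4) = e^(-λ)×λ^k/k!
= e^(-5.5) × 5.5^4 / 4!
≈ 0.004086771438 × 915.0625 / 24 ≈ 0.155819

P(X=4) ≈ 0.155819 ≈ 15.58%


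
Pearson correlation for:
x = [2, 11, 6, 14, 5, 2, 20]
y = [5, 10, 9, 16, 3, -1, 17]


n=7, Σx=60, Σy=59, Σxy=751, Σx²=786, Σy²=761
r = (7×751 - 60×59)/√((7×786 - 60²)(7×761 - 59²))
= 1717/√(1902×1846) = 1717/√3511092 ≈ 1717/1873.7908 ≈ 0.9163

r ≈ 0.9163


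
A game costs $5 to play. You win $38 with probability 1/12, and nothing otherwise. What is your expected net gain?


E[gain] = (38-5)×1/12 + (-5)×11/12
= 11/4 - 55/12 = -11/6

Expected net gain = $-11/6 ≈ $-1.83


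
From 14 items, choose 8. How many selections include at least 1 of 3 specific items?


Complement: C(14,8) - C(11,8) = 3003 - 165 = 2838

2838


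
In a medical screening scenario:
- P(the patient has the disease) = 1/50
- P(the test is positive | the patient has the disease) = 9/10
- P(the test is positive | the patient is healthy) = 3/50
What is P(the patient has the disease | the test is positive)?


Using Bayes' theorem:
P(A|B) = P(B|A)·P(A) / P(B)

P(the test is positive) = 9/10 × 1/50 + 3/50 × 49/50
= 9/500 + 147/2500 = 48/625

P(the patient has the disease|the test is positive) = (9/500) / (48/625) = 15/64

P(the patient has the disease|the test is positive) = 15/64 ≈ 23.44%


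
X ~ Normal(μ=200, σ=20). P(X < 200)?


z = (200-200)/20 = 0.0
P(Z < 0.0) = 0.5000

P(X < 200) ≈ 0.5000


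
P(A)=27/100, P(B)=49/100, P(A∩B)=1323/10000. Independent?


P(A)×P(B) = 1323/10000
P(A∩B) = 1323/10000
Equal ✓ → Independent

Yes, independent


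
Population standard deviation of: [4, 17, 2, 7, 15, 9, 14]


Mean = 68/7
  (4-68/7)²=1600/49
  (17-68/7)²=2601/49
  (2-68/7)²=2916/49
  (7-68/7)²=361/49
  (15-68/7)²=1369/49
  (9-68/7)²=25/49
  (14-68/7)²=900/49
Σ(x-μ)² = 1396/7
σ² = (1396/7)/7 = 1396/49

σ = √(1396/49) ≈ 5.3376


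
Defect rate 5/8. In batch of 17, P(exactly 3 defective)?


Binomial: P(X=3) = C(17,3)×p^3×(1-p)^14
= 680 × 125/512 × 4782969/4398046511104 = 50819045625/281474976710656

P(X=3) = 50819045625/281474976710656 ≈ 0.02%


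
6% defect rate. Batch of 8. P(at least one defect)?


P(all good) = (47/50)^8 = 23811286661761/39062500000000
P(≥1 defect) = 15251213338239/39062500000000

P = 15251213338239/39062500000000 ≈ 39.04%


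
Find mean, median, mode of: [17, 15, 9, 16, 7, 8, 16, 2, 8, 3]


Sorted: [2, 3, 7, 8, 8, 9, 15, 16, 16, 17]
Mean = 101/10
Median = 17/2
Freq: {17: 1, 15: 1, 9: 1, 16: 2, 7: 1, 8: 2, 2: 1, 3: 1}
Mode: [8, 16]

Mean=101/10, Median=17/2, Mode=[8, 16]


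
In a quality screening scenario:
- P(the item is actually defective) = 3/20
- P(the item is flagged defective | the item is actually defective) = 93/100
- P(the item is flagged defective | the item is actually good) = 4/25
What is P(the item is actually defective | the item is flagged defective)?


Using Bayes' theorem:
P(A|B) = P(B|A)·P(A) / P(B)

P(the item is flagged defective) = 93/100 × 3/20 + 4/25 × 17/20
= 279/2000 + 17/125 = 551/2000

P(the item is actually defective|the item is flagged defective) = (279/2000) / (551/2000) = 279/551

P(the item is actually defective|the item is flagged defective) = 279/551 ≈ 50.64%


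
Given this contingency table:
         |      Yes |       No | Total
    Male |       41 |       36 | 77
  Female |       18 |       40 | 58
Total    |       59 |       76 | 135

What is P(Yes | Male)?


P(Yes | Male) = 41/(41+36) = 41/77

P(Yes|Male) = 41/77 ≈ 53.25%


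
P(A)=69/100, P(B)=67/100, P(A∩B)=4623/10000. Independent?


P(A)×P(B) = 4623/10000
P(A∩B) = 4623/10000
Equal ✓ → Independent

Yes, independent


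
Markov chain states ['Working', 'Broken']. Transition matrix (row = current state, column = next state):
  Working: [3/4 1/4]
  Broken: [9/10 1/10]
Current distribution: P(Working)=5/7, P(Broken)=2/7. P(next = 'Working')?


P(next=Working) = Σᵢ P(now=i)×P(i→Working)
= 5/7×3/4 + 2/7×9/10
= 15/28 + 9/35 = 111/140

P = 111/140 ≈ 0.7929


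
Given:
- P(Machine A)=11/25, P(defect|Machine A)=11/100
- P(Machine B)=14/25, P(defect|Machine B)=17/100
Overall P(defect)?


P(B) = Σ P(B|Aᵢ)×P(Aᵢ)
  11/100×11/25 = 121/2500
  17/100×14/25 = 119/1250
Sum = 359/2500

P(defect) = 359/2500 ≈ 14.36%


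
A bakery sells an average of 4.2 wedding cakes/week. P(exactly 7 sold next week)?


Poisson(λ=4.2): P(X=7) = e^(-λ)×λ^k/k!
= e^(-4.2) × 4.2^7 / 7!
≈ 0.01499557682 × 23053.9333248 / 5040 ≈ 0.068593

P(X=7) ≈ 0.068593 ≈ 6.86%


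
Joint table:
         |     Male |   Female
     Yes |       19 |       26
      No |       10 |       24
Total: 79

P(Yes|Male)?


P(Yes|Male) = 19/(19+10) = 19/29

P = 19/29 ≈ 65.52%


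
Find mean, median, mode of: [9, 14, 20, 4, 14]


Sorted: [4, 9, 14, 14, 20]
Mean = 61/5
Median = 14
Freq: {9: 1, 14: 2, 20: 1, 4: 1}
Mode: [14]

Mean=61/5, Median=14, Mode=14


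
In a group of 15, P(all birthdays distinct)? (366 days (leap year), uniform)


P(all different) = Π(366-i)/366 for i=0..14
= (366/366)×(365/366)×...×(352/366)
= 0.747702

P ≈ 0.7477 ≈ 74.77%


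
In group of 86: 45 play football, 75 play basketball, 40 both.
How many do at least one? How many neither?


|A∪B| = 45+75-40 = 80
Neither = 86-80 = 6

At least one: 80; Neither: 6


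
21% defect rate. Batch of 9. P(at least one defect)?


P(all good) = (79/100)^9 = 119851595982618319/1000000000000000000
P(≥1 defect) = 880148404017381681/1000000000000000000

P = 880148404017381681/1000000000000000000 ≈ 88.01%


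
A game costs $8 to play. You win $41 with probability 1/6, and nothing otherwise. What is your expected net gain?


E[gain] = (41-8)×1/6 + (-8)×5/6
= 11/2 - 20/3 = -7/6

Expected net gain = $-7/6 ≈ $-1.17


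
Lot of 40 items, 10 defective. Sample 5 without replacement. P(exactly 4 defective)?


Hypergeometric: C(10,4)×C(30,1)/C(40,5)
= 210×30/658008 = 175/18278

P(X=4) = 175/18278 ≈ 0.96%


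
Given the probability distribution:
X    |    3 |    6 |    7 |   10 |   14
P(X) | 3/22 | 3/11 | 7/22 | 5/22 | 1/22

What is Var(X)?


E[X] = 79/11
E[X²] = 641/11
Var(X) = E[X²] - (E[X])² = 641/11 - 6241/121 = 810/121

Var(X) = 810/121 ≈ 6.6942


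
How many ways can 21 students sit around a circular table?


Circular arrangements of 21 distinct objects: fix one position to break rotational symmetry.
(n-1)! = 20! = 2432902008176640000

2432902008176640000


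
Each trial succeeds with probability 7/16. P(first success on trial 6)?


Geometric: P(X=6) = (1-p)^(k-1)×p = (9/16)^5×7/16 = 413343/16777216

P(X=6) = 413343/16777216 ≈ 2.46%


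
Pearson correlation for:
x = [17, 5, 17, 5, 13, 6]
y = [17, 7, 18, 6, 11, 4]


n=6, Σx=63, Σy=63, Σxy=827, Σx²=833, Σy²=835
r = (6×827 - 63×63)/√((6×833 - 63²)(6×835 - 63²))
= 993/√(1029×1041) = 993/√1071189 ≈ 993/1034.9826 ≈ 0.9594

r ≈ 0.9594


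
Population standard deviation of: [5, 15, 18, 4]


Mean = 42/4 = 21/2
  (5-21/2)²=121/4
  (15-21/2)²=81/4
  (18-21/2)²=225/4
  (4-21/2)²=169/4
Σ(x-μ)² = 149
σ² = 149/4

σ = √(149/4) ≈ 6.1033


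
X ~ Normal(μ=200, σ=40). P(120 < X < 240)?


z₁=(120-200)/40=-2.0, z₂=(240-200)/40=1.0
P = Φ(1.0) - Φ(-2.0) = 0.841345 - 0.022750 = 0.818595 ≈ 0.8186

P(120 < X < 240) ≈ 0.8186


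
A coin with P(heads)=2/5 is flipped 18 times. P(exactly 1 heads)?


Binomial: P(X=1) = C(18,1)×p^1×(1-p)^17
= 18 × 2/5 × 129140163/762939453125 = 4649045868/3814697265625

P(X=1) = 4649045868/3814697265625 ≈ 0.12%


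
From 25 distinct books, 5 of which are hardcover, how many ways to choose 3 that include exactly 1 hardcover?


Choose 1 of the 5 hardcovers and 2 of the other 20 books:
C(5,1)×C(20,2) = 5×190 = 950

950


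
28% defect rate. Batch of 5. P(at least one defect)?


P(all good) = (18/25)^5 = 1889568/9765625
P(≥1 defect) = 7876057/9765625

P = 7876057/9765625 ≈ 80.65%


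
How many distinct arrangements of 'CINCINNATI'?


Letters: 10, freq: {'C': 2, 'I': 3, 'N': 3, 'A': 1, 'T': 1}
10!/(2!×3!×3!×1!×1!) = 3628800/72 = 50400

50400


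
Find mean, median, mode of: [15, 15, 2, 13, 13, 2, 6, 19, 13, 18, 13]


Sorted: [2, 2, 6, 13, 13, 13, 13, 15, 15, 18, 19]
Mean = 129/11
Median = 13
Freq: {15: 2, 2: 2, 13: 4, 6: 1, 19: 1, 18: 1}
Mode: [13]

Mean=129/11, Median=13, Mode=13


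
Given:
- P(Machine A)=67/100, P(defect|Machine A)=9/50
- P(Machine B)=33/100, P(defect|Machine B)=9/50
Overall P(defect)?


P(B) = Σ P(B|Aᵢ)×P(Aᵢ)
  9/50×67/100 = 603/5000
  9/50×33/100 = 297/5000
Sum = 9/50

P(defect) = 9/50 ≈ 18.00%


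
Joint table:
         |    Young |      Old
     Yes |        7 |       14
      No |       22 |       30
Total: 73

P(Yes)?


P(Yes) = (7+14)/73 = 21/73

P(Yes) = 21/73 ≈ 28.77%


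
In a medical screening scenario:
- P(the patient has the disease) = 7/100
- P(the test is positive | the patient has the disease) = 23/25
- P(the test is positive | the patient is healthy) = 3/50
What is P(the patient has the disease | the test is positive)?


Using Bayes' theorem:
P(A|B) = P(B|A)·P(A) / P(B)

P(the test is positive) = 23/25 × 7/100 + 3/50 × 93/100
= 161/2500 + 279/5000 = 601/5000

P(the patient has the disease|the test is positive) = (161/2500) / (601/5000) = 322/601

P(the patient has the disease|the test is positive) = 322/601 ≈ 53.58%


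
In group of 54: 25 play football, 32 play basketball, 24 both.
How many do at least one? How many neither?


|A∪B| = 25+32-24 = 33
Neither = 54-33 = 21

At least one: 33; Neither: 21


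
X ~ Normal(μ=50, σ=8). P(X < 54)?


z = (54-50)/8 = 0.5
P(Z < 0.5) = 0.6915

P(X < 54) ≈ 0.6915


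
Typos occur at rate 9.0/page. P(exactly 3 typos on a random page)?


Poisson(λ=9.0): P(X=3) = e^(-λ)×λ^k/k!
= e^(-9.0) × 9.0^3 / 3!
≈ 0.0001234098041 × 729 / 6 ≈ 0.014994

P(X=3) ≈ 0.014994 ≈ 1.50%


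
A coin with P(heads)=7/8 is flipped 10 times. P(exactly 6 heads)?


Binomial: P(X=6) = C(10,6)×p^6×(1-p)^4
= 210 × 117649/262144 × 1/4096 = 12353145/536870912

P(X=6) = 12353145/536870912 ≈ 2.30%


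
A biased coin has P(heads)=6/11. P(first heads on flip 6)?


Geometric: P(X=6) = (1-p)^(k-1)×p = (5/11)^5×6/11 = 18750/1771561

P(X=6) = 18750/1771561 ≈ 1.06%


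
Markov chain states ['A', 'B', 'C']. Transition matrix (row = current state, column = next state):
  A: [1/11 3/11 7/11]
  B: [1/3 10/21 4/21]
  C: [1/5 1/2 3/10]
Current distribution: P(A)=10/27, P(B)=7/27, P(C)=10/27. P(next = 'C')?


P(next=C) = Σᵢ P(now=i)×P(i→C)
= 10/27×7/11 + 7/27×4/21 + 10/27×3/10
= 70/297 + 4/81 + 1/9 = 353/891

P = 353/891 ≈ 0.3962


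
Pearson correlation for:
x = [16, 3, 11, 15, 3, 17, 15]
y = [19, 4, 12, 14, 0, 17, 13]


n=7, Σx=80, Σy=79, Σxy=1142, Σx²=1134, Σy²=1175
r = (7×1142 - 80×79)/√((7×1134 - 80²)(7×1175 - 79²))
= 1674/√(1538×1984) = 1674/√3051392 ≈ 1674/1746.8234 ≈ 0.9583

r ≈ 0.9583


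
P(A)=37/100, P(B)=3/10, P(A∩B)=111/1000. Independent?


P(A)×P(B) = 111/1000
P(A∩B) = 111/1000
Equal ✓ → Independent

Yes, independent


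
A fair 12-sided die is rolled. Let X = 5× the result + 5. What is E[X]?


E[die] = (1+12)/2 = 13/2
E[X] = 5×13/2 + 5 = 75/2

E[X] = 75/2


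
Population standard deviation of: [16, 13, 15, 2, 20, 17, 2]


Mean = 85/7
  (16-85/7)²=729/49
  (13-85/7)²=36/49
  (15-85/7)²=400/49
  (2-85/7)²=5041/49
  (20-85/7)²=3025/49
  (17-85/7)²=1156/49
  (2-85/7)²=5041/49
Σ(x-μ)² = 2204/7
σ² = (2204/7)/7 = 2204/49

σ = √(2204/49) ≈ 6.7067


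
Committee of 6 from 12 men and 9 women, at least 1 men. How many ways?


Count by #men:
  1M,5W: C(12,1)×C(9,5)=1512
  2M,4W: C(12,2)×C(9,4)=8316
  3M,3W: C(12,3)×C(9,3)=18480
  4M,2W: C(12,4)×C(9,2)=17820
  5M,1W: C(12,5)×C(9,1)=7128
  6M,0W: C(12,6)×C(9,0)=924
Total = 54180

54180


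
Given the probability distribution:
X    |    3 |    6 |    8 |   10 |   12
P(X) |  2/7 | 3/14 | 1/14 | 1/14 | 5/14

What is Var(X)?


E[X] = 54/7
E[X²] = 514/7
Var(X) = E[X²] - (E[X])² = 514/7 - 2916/49 = 682/49

Var(X) = 682/49 ≈ 13.9184


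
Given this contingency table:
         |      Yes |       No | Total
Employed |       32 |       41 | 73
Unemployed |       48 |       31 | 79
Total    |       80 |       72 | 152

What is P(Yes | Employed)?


P(Yes | Employed) = 32/(32+41) = 32/73

P(Yes|Employed) = 32/73 ≈ 43.84%


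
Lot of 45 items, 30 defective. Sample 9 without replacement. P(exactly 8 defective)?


Hypergeometric: C(30,8)×C(15,1)/C(45,9)
= 5852925×15/886163135 = 1350675/13633279

P(X=8) = 1350675/13633279 ≈ 9.91%


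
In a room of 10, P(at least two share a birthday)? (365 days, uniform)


P(all different) = Π(365-i)/365 for i=0..9
= 0.883052
P(match) = 1 - 0.883052 = 0.116948

P ≈ 0.1169 ≈ 11.69%


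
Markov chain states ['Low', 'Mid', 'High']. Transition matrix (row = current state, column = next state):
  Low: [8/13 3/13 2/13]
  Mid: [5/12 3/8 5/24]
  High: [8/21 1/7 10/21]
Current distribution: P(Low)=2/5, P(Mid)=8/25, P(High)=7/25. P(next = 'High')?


P(next=High) = Σᵢ P(now=i)×P(i→High)
= 2/5×2/13 + 8/25×5/24 + 7/25×10/21
= 4/65 + 1/15 + 2/15 = 17/65

P = 17/65 ≈ 0.2615


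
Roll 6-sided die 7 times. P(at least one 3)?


P(no 3)^7 = (5/6)^7 = 78125/279936
P(≥1) = 1 - 78125/279936 = 201811/279936

P = 201811/279936 ≈ 72.09%


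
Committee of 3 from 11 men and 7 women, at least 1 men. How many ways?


Count by #men:
  1M,2W: C(11,1)×C(7,2)=231
  2M,1W: C(11,2)×C(7,1)=385
  3M,0W: C(11,3)×C(7,0)=165
Total = 781

781


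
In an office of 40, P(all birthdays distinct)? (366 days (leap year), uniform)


P(all different) = Π(366-i)/366 for i=0..39
= (366/366)×(365/366)×...×(327/366)
= 0.109455

P ≈ 0.1095 ≈ 10.95%


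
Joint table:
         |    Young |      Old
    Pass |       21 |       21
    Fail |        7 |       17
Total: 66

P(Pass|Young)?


P(Pass|Young) = 21/(21+7) = 21/28 = 3/4

P = 3/4 ≈ 75.00%


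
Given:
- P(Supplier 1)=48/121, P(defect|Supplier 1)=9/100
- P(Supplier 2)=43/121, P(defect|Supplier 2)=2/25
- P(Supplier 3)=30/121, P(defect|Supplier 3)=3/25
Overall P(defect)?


P(B) = Σ P(B|Aᵢ)×P(Aᵢ)
  9/100×48/121 = 108/3025
  2/25×43/121 = 86/3025
  3/25×30/121 = 18/605
Sum = 284/3025

P(defect) = 284/3025 ≈ 9.39%


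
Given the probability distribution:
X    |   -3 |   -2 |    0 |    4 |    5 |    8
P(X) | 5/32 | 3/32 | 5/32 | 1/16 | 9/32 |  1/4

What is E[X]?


E[X] = Σ x·P(X=x)
= (-3)×(5/32) + (-2)×(3/32) + (0)×(5/32) + (4)×(1/16) + (5)×(9/32) + (8)×(1/4)
= 3

E[X] = 3
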